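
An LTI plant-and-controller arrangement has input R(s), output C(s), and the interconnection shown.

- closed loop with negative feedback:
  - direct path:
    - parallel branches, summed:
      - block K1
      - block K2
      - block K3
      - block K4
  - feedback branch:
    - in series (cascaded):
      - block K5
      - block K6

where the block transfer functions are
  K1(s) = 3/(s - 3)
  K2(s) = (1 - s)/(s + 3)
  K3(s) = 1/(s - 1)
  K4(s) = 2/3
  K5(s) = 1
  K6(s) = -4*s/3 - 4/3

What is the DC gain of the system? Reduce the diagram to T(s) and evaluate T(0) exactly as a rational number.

1. combine K1, K2, K3, K4 in parallel gives (-s^3 + 25*s^2 - 21*s - 27)/(3*s^3 - 3*s^2 - 27*s + 27)
2. series reduction of K5, K6 gives -4*s/3 - 4/3
3. feedback reduction of (K1+K2+K3+K4), (K5*K6) gives (-3*s^3 + 75*s^2 - 63*s - 81)/(4*s^4 - 87*s^3 - 25*s^2 + 111*s + 189)
The step-3 result is T(s). Setting s = 0: T(0) = -81/189 = -3/7.

Hence the answer: -3/7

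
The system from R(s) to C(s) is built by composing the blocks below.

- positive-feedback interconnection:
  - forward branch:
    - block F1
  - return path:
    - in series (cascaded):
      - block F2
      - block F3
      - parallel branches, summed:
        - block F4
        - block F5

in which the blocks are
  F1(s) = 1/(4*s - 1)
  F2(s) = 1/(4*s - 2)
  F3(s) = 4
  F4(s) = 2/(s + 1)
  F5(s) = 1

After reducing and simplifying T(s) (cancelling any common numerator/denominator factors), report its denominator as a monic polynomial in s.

[1] add F4, F5 (parallel); result (s + 3)/(s + 1)
[2] multiply F2, F3, (F4+F5) (series); result (2*s + 6)/(2*s^2 + s - 1)
[3] close the feedback loop around F1, (F2*F3*(F4+F5)); result (2*s^2 + s - 1)/(8*s^3 + 2*s^2 - 7*s - 5)
That last expression is T(s), already simplified. Scaling its denominator by 1/8 (the reciprocal of the leading coefficient) yields the monic denominator.

Therefore the answer is s^3 + s^2/4 - 7*s/8 - 5/8.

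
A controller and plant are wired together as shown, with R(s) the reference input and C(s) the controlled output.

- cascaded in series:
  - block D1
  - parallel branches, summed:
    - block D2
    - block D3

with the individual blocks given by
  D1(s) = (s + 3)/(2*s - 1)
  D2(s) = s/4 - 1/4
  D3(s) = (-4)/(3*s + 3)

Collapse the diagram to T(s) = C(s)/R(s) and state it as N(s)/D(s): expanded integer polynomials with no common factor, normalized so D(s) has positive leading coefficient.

Reducing step by step:

(1) add D2, D3 (parallel) gives (3*s^2 - 19)/(12*s + 12)
(2) series reduction of D1, (D2+D3): this yields T(s), and no further normalization is needed

Answer: (3*s^3 + 9*s^2 - 19*s - 57)/(24*s^2 + 12*s - 12)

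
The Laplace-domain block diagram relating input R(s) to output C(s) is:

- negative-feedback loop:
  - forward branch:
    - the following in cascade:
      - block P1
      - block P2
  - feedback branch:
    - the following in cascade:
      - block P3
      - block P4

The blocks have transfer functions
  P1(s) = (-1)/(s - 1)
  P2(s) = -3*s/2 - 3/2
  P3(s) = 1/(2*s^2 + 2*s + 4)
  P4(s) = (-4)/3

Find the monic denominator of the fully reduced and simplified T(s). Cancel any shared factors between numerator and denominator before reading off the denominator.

Step 1. reduce the series chain P1, P2: (3*s + 3)/(2*s - 2)
Step 2. cascade P3, P4: (-2)/(3*s^2 + 3*s + 6)
Step 3. reduce the feedback loop with forward (P1*P2) and return (P3*P4): (3*s^3 + 6*s^2 + 9*s + 6)/(2*s^3 - 6)
The result of step 3 is T(s) in lowest terms. Its denominator has leading coefficient 2; dividing the denominator through by 2 makes it monic.

Final answer: s^3 - 3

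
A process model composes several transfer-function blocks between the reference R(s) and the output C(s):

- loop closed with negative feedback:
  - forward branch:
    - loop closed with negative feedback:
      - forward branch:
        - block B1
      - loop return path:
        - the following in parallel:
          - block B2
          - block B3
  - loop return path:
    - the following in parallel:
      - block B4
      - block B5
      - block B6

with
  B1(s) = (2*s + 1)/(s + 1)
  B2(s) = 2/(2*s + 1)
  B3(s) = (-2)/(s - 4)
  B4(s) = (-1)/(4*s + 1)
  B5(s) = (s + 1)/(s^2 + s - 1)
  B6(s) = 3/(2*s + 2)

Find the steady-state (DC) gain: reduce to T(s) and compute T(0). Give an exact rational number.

The answer is 1/3.

Reasoning:
[1] sum the parallel branches B2, B3, giving (-2*s - 10)/(2*s^2 - 7*s - 4)
[2] collapse the loop (B1 forward, (B2+B3) return), giving (2*s^2 - 7*s - 4)/(s^2 - 5*s - 14)
[3] parallel reduction of B4, B5, B6, giving (18*s^3 + 29*s^2 + 3*s + 1)/(8*s^4 + 18*s^3 + 4*s^2 - 8*s - 2)
[4] collapse the loop ([B1/(1+B1*(B2+B3))] forward, (B4+B5+B6) return), giving (16*s^6 - 20*s^5 - 150*s^4 - 116*s^3 + 36*s^2 + 46*s + 8)/(8*s^6 + 14*s^5 - 266*s^4 - 549*s^3 - 153*s^2 + 103*s + 24)
Evaluating the step-4 result (the overall T(s)) at s = 0 gives T(0) = 8/24 = 1/3.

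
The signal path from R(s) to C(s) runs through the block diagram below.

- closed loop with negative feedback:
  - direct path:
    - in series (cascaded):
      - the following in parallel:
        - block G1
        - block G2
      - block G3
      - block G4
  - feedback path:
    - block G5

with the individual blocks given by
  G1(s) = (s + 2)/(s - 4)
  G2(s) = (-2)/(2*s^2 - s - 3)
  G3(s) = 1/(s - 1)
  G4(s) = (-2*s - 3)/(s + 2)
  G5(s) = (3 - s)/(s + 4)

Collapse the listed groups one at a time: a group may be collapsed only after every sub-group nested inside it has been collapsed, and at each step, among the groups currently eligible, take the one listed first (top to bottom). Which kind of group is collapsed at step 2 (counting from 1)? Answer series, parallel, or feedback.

(1) add G1, G2 (parallel)
(2) reduce the series chain (G1+G2), G3, G4
(3) apply the feedback formula to ((G1+G2)*G3*G4), G5
Step 2: series.

Therefore the answer is series.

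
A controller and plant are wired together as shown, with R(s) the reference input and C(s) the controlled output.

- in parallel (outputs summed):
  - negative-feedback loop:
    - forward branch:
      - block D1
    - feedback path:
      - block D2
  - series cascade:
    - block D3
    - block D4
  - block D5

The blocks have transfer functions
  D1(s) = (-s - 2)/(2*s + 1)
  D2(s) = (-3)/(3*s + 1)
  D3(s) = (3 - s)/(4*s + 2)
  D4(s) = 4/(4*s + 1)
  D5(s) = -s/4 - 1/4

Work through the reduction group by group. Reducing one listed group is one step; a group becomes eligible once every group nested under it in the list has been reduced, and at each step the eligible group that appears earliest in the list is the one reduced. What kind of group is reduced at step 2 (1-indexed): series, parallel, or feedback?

Step 1: feedback reduction of D1, D2
Step 2: series reduction of D3, D4
Step 3: combine [D1/(1+D1*D2)], (D3*D4), D5 in parallel
So the answer for step 2 is series.

Therefore the answer is series.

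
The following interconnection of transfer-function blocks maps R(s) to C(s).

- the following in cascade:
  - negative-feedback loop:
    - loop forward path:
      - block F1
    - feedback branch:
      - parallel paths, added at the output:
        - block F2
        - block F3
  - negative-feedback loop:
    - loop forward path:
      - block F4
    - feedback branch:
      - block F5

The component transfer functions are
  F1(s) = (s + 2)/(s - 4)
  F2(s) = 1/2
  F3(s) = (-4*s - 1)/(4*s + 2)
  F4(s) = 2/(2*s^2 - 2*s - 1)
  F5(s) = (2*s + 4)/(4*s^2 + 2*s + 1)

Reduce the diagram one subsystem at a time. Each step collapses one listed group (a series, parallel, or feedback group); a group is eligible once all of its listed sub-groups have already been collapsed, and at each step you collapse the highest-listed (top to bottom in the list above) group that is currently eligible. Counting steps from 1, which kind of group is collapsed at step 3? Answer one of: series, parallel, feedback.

(1) add F2, F3 (parallel)
(2) close the feedback loop around F1, (F2+F3)
(3) reduce the feedback loop with forward F4 and return F5
(4) reduce the series chain [F1/(1+F1*(F2+F3))], [F4/(1+F4*F5)]
The group at step 3 is a feedback group.

Final answer: feedback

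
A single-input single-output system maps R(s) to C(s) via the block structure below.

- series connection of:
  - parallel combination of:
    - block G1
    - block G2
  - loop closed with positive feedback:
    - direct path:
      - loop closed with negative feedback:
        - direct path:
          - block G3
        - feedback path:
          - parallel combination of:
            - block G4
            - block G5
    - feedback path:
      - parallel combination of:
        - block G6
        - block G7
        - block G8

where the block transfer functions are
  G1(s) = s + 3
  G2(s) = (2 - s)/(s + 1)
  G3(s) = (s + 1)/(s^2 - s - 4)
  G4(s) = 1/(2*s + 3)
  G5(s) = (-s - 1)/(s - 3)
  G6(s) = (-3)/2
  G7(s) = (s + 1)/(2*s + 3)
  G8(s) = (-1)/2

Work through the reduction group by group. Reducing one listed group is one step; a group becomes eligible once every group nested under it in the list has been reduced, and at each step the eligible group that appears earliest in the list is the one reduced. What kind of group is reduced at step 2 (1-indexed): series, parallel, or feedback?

Step 1: combine G1, G2 in parallel
Step 2: combine G4, G5 in parallel
Step 3: collapse the loop (G3 forward, (G4+G5) return)
Step 4: parallel reduction of G6, G7, G8
Step 5: collapse the loop ([G3/(1+G3*(G4+G5))] forward, (G6+G7+G8) return)
Step 6: multiply (G1+G2), [[G3/(1+G3*(G4+G5))]/(1-[G3/(1+G3*(G4+G5))]*(G6+G7+G8))] (series)
The group at step 2 is a parallel group.

Hence the answer: parallel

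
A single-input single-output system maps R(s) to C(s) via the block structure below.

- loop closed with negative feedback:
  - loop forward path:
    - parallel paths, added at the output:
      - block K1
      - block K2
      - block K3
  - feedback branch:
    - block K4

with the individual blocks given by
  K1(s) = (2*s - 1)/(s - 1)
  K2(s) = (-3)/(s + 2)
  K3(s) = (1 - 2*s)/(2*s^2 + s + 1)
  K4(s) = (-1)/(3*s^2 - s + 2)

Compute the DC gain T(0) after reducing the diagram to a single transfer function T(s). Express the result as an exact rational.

Step 1: reduce the parallel group K1, K2, K3: (4*s^4 + 3*s^2 + 6*s - 1)/(2*s^4 + 3*s^3 - 2*s^2 - s - 2)
Step 2: close the feedback loop around (K1+K2+K3), K4: (12*s^6 - 4*s^5 + 17*s^4 + 15*s^3 - 3*s^2 + 13*s - 2)/(6*s^6 + 7*s^5 - 9*s^4 + 5*s^3 - 12*s^2 - 6*s - 3)
That last expression is T(s); at s = 0 only the constant terms survive, so T(0) = -2/(-3) = 2/3.

Therefore the answer is 2/3.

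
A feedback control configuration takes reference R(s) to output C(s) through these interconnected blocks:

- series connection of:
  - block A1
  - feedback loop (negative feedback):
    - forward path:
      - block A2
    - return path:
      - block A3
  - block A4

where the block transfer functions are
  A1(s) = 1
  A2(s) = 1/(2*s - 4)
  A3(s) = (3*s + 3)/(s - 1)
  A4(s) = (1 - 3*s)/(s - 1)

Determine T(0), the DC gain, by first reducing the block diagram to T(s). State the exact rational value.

(1) collapse the loop (A2 forward, A3 return) gives (s - 1)/(2*s^2 - 3*s + 7)
(2) reduce the series chain A1, [A2/(1+A2*A3)], A4 gives (1 - 3*s)/(2*s^2 - 3*s + 7)
Evaluating the step-2 result (the overall T(s)) at s = 0 gives T(0) = 1/7.

Therefore the answer is 1/7.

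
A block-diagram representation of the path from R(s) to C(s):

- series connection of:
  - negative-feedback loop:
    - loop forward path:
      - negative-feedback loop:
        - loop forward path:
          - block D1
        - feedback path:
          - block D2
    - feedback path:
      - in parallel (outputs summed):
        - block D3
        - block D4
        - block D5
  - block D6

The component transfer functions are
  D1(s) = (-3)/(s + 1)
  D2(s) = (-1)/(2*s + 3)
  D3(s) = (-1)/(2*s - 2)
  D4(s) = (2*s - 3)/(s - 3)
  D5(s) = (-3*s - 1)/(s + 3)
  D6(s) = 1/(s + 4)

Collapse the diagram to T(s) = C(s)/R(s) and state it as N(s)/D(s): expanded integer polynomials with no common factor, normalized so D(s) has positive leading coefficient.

Reducing step by step:

Step 1 - collapse the loop (D1 forward, D2 return); result (-6*s - 9)/(2*s^2 + 5*s + 6)
Step 2 - reduce the parallel group D3, D4, D5; result (-2*s^3 + 23*s^2 - 34*s + 21)/(2*s^3 - 2*s^2 - 18*s + 18)
Step 3 - collapse the loop ([D1/(1+D1*D2)] forward, (D3+D4+D5) return); result (-12*s^4 - 6*s^3 + 126*s^2 + 54*s - 162)/(4*s^5 + 18*s^4 - 154*s^3 - 69*s^2 + 162*s - 81)
Step 4 - cascade [[D1/(1+D1*D2)]/(1+[D1/(1+D1*D2)]*(D3+D4+D5))], D6: this yields T(s), and no further normalization is needed

Answer: (-12*s^4 - 6*s^3 + 126*s^2 + 54*s - 162)/(4*s^6 + 34*s^5 - 82*s^4 - 685*s^3 - 114*s^2 + 567*s - 324)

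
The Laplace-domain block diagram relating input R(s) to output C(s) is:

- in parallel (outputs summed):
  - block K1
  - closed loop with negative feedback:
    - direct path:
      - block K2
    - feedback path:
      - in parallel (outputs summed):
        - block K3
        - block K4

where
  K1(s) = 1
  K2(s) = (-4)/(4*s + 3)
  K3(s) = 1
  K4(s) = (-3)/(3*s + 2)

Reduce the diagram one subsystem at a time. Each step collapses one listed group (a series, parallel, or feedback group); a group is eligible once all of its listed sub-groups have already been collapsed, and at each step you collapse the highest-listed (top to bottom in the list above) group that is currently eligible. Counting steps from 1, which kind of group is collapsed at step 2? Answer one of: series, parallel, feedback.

1. reduce the parallel group K3, K4
2. reduce the feedback loop with forward K2 and return (K3+K4)
3. sum the parallel branches K1, [K2/(1+K2*(K3+K4))]
At step 2 the group reduced is feedback.

Final answer: feedback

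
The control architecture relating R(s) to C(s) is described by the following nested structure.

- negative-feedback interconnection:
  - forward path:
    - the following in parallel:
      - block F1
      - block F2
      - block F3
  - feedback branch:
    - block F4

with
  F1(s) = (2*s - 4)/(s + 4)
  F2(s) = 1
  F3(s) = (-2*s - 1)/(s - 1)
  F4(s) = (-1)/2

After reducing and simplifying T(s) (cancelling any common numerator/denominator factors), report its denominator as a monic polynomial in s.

Step 1: reduce the parallel group F1, F2, F3: (s^2 - 12*s - 4)/(s^2 + 3*s - 4)
Step 2: reduce the feedback loop with forward (F1+F2+F3) and return F4: (2*s^2 - 24*s - 8)/(s^2 + 18*s - 4)
T(s) is the step-2 result (common factors already cancelled). Leading coefficient of the denominator: 1, so no rescaling is needed.

Therefore the answer is s^2 + 18*s - 4.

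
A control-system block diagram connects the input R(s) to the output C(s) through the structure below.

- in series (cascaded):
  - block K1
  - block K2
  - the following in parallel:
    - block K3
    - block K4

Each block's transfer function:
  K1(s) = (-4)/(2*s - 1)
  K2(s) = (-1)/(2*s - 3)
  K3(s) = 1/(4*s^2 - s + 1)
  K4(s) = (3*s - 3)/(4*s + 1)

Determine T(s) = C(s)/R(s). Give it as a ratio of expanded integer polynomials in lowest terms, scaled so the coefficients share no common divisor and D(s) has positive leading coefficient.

First reduce the diagram to T(s).

[1] reduce the parallel group K3, K4: (12*s^3 - 15*s^2 + 10*s - 2)/(16*s^3 + 3*s + 1)
[2] combine K1, K2, (K3+K4) in series: this yields T(s), and no further normalization is needed

Answer: (48*s^3 - 60*s^2 + 40*s - 8)/(64*s^5 - 128*s^4 + 60*s^3 - 20*s^2 + s + 3)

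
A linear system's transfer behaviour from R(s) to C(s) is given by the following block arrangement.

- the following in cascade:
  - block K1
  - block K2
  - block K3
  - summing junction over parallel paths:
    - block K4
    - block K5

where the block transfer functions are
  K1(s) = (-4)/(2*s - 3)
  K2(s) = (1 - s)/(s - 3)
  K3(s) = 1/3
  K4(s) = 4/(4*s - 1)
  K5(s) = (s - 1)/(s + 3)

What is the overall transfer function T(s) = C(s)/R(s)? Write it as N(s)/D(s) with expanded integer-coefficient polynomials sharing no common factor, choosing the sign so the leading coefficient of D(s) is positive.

(1) sum the parallel branches K4, K5; result (4*s^2 - s + 13)/(4*s^2 + 11*s - 3)
(2) combine K1, K2, K3, (K4+K5) in series, giving the overall T(s)

Answer: (16*s^3 - 20*s^2 + 56*s - 52)/(24*s^4 - 42*s^3 - 207*s^2 + 378*s - 81)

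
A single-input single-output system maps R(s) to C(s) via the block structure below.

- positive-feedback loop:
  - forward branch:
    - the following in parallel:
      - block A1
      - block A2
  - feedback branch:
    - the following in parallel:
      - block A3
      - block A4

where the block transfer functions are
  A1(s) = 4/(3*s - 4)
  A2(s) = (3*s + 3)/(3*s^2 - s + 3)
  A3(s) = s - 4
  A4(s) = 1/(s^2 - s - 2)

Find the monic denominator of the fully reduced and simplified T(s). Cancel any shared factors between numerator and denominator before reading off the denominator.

(1) combine A1, A2 in parallel: (21*s^2 - 7*s)/(9*s^3 - 15*s^2 + 13*s - 12)
(2) reduce the parallel group A3, A4: (s^3 - 5*s^2 + 2*s + 9)/(s^2 - s - 2)
(3) apply the feedback formula to (A1+A2), (A3+A4): (-21*s^4 + 28*s^3 + 35*s^2 - 14*s)/(12*s^5 - 88*s^4 + 67*s^3 + 170*s^2 - 49*s - 24)
The result of step 3 is T(s) in lowest terms. Its denominator has leading coefficient 12; dividing the denominator through by 12 makes it monic.

Final answer: s^5 - 22*s^4/3 + 67*s^3/12 + 85*s^2/6 - 49*s/12 - 2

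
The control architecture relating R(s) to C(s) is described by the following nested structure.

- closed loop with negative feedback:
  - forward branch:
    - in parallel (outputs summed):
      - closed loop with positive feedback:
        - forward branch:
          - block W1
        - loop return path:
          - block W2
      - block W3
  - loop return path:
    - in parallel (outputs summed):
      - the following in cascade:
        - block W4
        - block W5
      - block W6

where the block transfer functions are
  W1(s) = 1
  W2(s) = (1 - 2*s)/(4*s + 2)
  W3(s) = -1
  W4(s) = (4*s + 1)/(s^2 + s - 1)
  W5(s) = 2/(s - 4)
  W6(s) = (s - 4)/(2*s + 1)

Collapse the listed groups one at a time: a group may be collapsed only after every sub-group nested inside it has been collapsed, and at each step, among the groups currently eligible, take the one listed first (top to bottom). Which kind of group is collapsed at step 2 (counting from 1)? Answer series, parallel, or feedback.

Step 1: feedback reduction of W1, W2
Step 2: parallel reduction of [W1/(1-W1*W2)], W3
Step 3: cascade W4, W5
Step 4: combine (W4*W5), W6 in parallel
Step 5: apply the feedback formula to ([W1/(1-W1*W2)]+W3), ((W4*W5)+W6)
Step 2 collapses a parallel group.

Answer: parallel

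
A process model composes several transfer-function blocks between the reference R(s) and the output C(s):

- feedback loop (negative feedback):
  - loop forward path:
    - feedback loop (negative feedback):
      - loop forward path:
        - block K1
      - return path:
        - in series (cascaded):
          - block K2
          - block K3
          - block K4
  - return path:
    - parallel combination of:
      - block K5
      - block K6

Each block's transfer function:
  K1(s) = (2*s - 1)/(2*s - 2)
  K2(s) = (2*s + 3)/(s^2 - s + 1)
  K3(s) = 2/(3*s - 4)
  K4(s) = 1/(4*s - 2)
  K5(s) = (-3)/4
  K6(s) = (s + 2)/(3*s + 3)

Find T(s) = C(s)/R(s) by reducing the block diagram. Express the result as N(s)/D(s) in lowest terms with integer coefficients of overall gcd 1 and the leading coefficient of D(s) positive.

The answer is (72*s^5 - 132*s^4 + 48*s^3 + 72*s^2 - 132*s + 48)/(42*s^5 - 89*s^4 + 8*s^3 + 150*s^2 - 113*s + 128).

Reasoning:
Step 1: series reduction of K2, K3, K4: (2*s + 3)/(6*s^4 - 17*s^3 + 21*s^2 - 15*s + 4)
Step 2: reduce the feedback loop with forward K1 and return (K2*K3*K4): (6*s^4 - 17*s^3 + 21*s^2 - 15*s + 4)/(6*s^4 - 20*s^3 + 28*s^2 - 20*s + 11)
Step 3: reduce the parallel group K5, K6: (-5*s - 1)/(12*s + 12)
Step 4: collapse the loop ([K1/(1+K1*(K2*K3*K4))] forward, (K5+K6) return) - this is the overall T(s), already in the required normalized form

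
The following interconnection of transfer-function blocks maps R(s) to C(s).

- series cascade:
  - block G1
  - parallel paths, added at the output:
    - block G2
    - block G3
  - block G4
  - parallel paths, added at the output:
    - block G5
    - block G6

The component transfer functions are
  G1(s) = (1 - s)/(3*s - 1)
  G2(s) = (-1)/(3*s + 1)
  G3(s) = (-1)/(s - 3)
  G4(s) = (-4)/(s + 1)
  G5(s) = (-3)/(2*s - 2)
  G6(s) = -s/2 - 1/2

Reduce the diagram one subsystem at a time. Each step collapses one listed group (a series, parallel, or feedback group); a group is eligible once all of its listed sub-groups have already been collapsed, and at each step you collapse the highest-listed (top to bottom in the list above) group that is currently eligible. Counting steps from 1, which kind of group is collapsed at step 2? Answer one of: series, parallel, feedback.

Step 1: parallel reduction of G2, G3
Step 2: sum the parallel branches G5, G6
Step 3: combine G1, (G2+G3), G4, (G5+G6) in series
Step 2: parallel.

Answer: parallel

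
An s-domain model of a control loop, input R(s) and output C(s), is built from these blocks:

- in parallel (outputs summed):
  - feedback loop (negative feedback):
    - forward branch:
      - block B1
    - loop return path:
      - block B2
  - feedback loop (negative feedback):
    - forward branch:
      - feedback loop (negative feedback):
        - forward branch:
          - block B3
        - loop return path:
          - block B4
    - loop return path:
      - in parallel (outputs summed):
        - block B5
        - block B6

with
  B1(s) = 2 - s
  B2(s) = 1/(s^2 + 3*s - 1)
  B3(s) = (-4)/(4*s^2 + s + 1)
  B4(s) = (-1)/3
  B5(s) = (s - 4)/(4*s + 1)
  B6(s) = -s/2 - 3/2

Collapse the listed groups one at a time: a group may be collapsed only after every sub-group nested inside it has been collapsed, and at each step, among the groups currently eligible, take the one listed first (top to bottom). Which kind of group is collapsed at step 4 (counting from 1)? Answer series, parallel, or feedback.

[1] apply the feedback formula to B1, B2
[2] reduce the feedback loop with forward B3 and return B4
[3] combine B5, B6 in parallel
[4] collapse the loop ([B3/(1+B3*B4)] forward, (B5+B6) return)
[5] add [B1/(1+B1*B2)], [[B3/(1+B3*B4)]/(1+[B3/(1+B3*B4)]*(B5+B6))] (parallel)
At step 4 the group reduced is feedback.

Answer: feedback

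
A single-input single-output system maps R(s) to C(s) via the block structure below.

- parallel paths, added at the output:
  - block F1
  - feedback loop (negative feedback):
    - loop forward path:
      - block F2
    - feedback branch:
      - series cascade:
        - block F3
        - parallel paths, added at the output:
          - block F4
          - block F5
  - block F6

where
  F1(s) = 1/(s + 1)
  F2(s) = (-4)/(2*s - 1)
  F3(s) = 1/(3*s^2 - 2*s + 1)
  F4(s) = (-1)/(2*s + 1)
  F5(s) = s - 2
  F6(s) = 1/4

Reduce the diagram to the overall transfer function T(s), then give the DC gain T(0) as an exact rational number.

Answer: 39/44

Working:
1. sum the parallel branches F4, F5 -> (2*s^2 - 3*s - 3)/(2*s + 1)
2. reduce the series chain F3, (F4+F5) -> (2*s^2 - 3*s - 3)/(6*s^3 - s^2 + 1)
3. reduce the feedback loop with forward F2 and return (F3*(F4+F5)) -> (-24*s^3 + 4*s^2 - 4)/(12*s^4 - 8*s^3 - 7*s^2 + 14*s + 11)
4. add F1, [F2/(1+F2*(F3*(F4+F5)))], F6 (parallel) -> (12*s^5 - 44*s^4 - 127*s^3 - 5*s^2 + 65*s + 39)/(48*s^5 + 16*s^4 - 60*s^3 + 28*s^2 + 100*s + 44)
DC gain: substitute s = 0 into T(s) from step 4: T(0) = 39/44.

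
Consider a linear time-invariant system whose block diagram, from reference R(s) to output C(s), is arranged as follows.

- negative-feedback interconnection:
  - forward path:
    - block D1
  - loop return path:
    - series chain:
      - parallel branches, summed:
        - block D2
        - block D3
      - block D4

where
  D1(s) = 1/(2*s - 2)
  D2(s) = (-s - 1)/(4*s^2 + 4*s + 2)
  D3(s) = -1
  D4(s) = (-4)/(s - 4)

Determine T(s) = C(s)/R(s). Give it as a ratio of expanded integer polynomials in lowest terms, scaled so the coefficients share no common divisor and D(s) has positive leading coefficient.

Answer: (2*s^3 - 6*s^2 - 7*s - 4)/(4*s^4 - 16*s^3 + 6*s^2 + 16*s + 14)

Working:
Step 1. combine D2, D3 in parallel gives (-4*s^2 - 5*s - 3)/(4*s^2 + 4*s + 2)
Step 2. combine (D2+D3), D4 in series gives (8*s^2 + 10*s + 6)/(2*s^3 - 6*s^2 - 7*s - 4)
Step 3. apply the feedback formula to D1, ((D2+D3)*D4), giving the overall T(s)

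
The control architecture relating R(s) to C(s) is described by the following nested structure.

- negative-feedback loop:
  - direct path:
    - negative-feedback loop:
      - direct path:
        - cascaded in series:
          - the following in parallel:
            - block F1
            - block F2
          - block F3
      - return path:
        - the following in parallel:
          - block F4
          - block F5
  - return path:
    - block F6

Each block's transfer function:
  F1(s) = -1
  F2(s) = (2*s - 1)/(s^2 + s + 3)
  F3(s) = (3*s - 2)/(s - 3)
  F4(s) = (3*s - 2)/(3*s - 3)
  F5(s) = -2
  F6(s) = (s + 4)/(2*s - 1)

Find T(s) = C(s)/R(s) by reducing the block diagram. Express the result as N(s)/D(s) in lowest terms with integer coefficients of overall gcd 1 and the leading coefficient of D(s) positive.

First reduce the diagram to T(s).

(1) reduce the parallel group F1, F2 = (-s^2 + s - 4)/(s^2 + s + 3)
(2) cascade (F1+F2), F3 = (-3*s^3 + 5*s^2 - 14*s + 8)/(s^3 - 2*s^2 - 9)
(3) add F4, F5 (parallel) = (4 - 3*s)/(3*s - 3)
(4) close the feedback loop around ((F1+F2)*F3), (F4+F5) = (-9*s^4 + 24*s^3 - 57*s^2 + 66*s - 24)/(12*s^4 - 36*s^3 + 68*s^2 - 107*s + 59)
(5) feedback reduction of [((F1+F2)*F3)/(1+((F1+F2)*F3)*(F4+F5))], F6; the result is T(s) itself (integer coefficients, no common factor, positive leading denominator coefficient)

Answer: (-18*s^5 + 57*s^4 - 138*s^3 + 189*s^2 - 114*s + 24)/(15*s^5 - 96*s^4 + 211*s^3 - 444*s^2 + 465*s - 155)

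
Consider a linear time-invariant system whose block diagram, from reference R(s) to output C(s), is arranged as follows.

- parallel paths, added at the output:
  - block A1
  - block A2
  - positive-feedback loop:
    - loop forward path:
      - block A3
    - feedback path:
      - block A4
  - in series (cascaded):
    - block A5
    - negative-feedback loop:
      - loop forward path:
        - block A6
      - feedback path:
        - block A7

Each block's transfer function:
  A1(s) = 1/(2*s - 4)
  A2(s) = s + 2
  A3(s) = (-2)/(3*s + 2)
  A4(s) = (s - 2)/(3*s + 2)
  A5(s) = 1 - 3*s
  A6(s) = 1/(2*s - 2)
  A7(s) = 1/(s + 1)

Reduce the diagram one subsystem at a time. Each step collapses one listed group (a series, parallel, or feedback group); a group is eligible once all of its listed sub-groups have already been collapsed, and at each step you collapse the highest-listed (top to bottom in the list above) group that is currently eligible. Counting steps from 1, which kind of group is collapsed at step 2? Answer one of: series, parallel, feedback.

(1) close the feedback loop around A3, A4
(2) apply the feedback formula to A6, A7
(3) series reduction of A5, [A6/(1+A6*A7)]
(4) parallel reduction of A1, A2, [A3/(1-A3*A4)], (A5*[A6/(1+A6*A7)])
The group at step 2 is a feedback group.

Therefore the answer is feedback.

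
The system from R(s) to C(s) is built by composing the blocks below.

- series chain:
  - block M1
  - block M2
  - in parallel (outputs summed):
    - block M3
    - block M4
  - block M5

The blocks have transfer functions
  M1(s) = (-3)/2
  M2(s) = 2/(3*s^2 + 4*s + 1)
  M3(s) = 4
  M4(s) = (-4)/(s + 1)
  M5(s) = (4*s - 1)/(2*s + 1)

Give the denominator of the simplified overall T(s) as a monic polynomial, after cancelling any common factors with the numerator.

Step 1 - reduce the parallel group M3, M4: (4*s)/(s + 1)
Step 2 - series reduction of M1, M2, (M3+M4), M5: (-48*s^2 + 12*s)/(6*s^4 + 17*s^3 + 17*s^2 + 7*s + 1)
That last expression is T(s), already simplified. Scaling its denominator by 1/6 (the reciprocal of the leading coefficient) yields the monic denominator.

Answer: s^4 + 17*s^3/6 + 17*s^2/6 + 7*s/6 + 1/6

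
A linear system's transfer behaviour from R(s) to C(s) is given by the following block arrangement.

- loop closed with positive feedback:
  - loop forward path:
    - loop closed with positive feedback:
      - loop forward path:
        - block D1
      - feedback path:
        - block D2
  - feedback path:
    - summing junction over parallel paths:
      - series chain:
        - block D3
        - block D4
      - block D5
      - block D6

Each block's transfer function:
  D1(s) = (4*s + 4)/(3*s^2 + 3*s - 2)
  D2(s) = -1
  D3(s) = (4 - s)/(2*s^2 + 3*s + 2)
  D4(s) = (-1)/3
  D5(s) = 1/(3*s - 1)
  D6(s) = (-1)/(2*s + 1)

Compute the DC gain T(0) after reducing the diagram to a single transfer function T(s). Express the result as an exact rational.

[1] reduce the feedback loop with forward D1 and return D2 gives (4*s + 4)/(3*s^2 + 7*s + 2)
[2] cascade D3, D4 gives (s - 4)/(6*s^2 + 9*s + 6)
[3] combine (D3*D4), D5, D6 in parallel gives (-20*s^2 + 7*s + 16)/(36*s^4 + 60*s^3 + 39*s^2 - 3*s - 6)
[4] collapse the loop ([D1/(1-D1*D2)] forward, ((D3*D4)+D5+D6) return) gives (144*s^5 + 384*s^4 + 396*s^3 + 144*s^2 - 36*s - 24)/(108*s^6 + 432*s^5 + 609*s^4 + 464*s^3 + 91*s^2 - 140*s - 76)
The step-4 result is T(s). Setting s = 0: T(0) = -24/(-76) = 6/19.

Answer: 6/19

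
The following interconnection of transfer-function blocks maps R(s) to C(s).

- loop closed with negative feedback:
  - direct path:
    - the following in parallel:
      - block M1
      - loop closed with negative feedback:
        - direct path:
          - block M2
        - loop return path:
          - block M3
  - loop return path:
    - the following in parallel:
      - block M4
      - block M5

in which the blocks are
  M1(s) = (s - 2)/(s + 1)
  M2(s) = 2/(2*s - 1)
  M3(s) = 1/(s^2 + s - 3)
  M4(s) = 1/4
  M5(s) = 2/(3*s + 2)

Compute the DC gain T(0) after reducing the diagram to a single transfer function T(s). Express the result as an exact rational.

(1) reduce the feedback loop with forward M2 and return M3 gives (2*s^2 + 2*s - 6)/(2*s^3 + s^2 - 7*s + 5)
(2) combine M1, [M2/(1+M2*M3)] in parallel gives (2*s^4 - s^3 - 5*s^2 + 15*s - 16)/(2*s^4 + 3*s^3 - 6*s^2 - 2*s + 5)
(3) sum the parallel branches M4, M5 gives (3*s + 10)/(12*s + 8)
(4) reduce the feedback loop with forward (M1+[M2/(1+M2*M3)]) and return (M4+M5) gives (24*s^5 + 4*s^4 - 68*s^3 + 140*s^2 - 72*s - 128)/(30*s^5 + 69*s^4 - 73*s^3 - 77*s^2 + 146*s - 120)
The step-4 result is T(s). Setting s = 0: T(0) = -128/(-120) = 16/15.

Answer: 16/15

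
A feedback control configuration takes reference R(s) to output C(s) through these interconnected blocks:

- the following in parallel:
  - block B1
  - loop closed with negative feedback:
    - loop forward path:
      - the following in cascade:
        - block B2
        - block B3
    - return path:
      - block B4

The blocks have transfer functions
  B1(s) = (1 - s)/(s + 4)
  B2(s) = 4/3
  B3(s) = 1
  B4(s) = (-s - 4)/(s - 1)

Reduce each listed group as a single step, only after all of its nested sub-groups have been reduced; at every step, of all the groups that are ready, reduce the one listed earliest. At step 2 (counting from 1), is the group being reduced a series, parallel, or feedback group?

Step 1. cascade B2, B3
Step 2. feedback reduction of (B2*B3), B4
Step 3. combine B1, [(B2*B3)/(1+(B2*B3)*B4)] in parallel
Step 2: feedback.

Hence the answer: feedback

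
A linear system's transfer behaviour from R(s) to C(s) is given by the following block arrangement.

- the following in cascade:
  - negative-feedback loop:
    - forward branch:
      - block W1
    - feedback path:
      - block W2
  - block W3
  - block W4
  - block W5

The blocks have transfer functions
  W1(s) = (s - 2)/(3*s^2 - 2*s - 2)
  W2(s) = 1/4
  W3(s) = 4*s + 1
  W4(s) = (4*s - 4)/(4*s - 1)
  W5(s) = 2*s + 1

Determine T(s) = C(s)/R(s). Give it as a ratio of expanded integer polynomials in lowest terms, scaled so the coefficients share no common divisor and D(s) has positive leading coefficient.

Answer: (128*s^4 - 288*s^3 - 16*s^2 + 144*s + 32)/(48*s^3 - 40*s^2 - 33*s + 10)

Working:
Step 1: apply the feedback formula to W1, W2 -> (4*s - 8)/(12*s^2 - 7*s - 10)
Step 2: series reduction of [W1/(1+W1*W2)], W3, W4, W5 - this is the overall T(s), already in the required normalized form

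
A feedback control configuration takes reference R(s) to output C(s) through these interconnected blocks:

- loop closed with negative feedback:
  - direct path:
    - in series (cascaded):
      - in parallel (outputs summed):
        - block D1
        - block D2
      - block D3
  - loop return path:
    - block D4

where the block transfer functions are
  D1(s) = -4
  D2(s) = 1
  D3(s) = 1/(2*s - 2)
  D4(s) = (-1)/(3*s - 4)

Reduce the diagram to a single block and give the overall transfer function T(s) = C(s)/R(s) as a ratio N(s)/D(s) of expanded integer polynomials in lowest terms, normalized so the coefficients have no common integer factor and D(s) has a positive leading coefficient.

Step 1. parallel reduction of D1, D2; result -3
Step 2. multiply (D1+D2), D3 (series); result (-3)/(2*s - 2)
Step 3. close the feedback loop around ((D1+D2)*D3), D4, giving the overall T(s)

Hence the answer: (12 - 9*s)/(6*s^2 - 14*s + 11)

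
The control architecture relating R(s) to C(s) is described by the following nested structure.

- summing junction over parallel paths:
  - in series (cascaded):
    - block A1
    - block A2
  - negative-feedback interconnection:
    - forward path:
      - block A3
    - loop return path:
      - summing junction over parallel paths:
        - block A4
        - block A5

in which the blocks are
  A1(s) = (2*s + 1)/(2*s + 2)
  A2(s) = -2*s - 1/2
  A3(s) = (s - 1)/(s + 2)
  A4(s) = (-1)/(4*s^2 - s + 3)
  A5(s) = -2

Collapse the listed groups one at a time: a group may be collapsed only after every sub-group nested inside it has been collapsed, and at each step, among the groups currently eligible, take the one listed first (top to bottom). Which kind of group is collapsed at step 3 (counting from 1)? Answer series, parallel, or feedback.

Step 1 - series reduction of A1, A2
Step 2 - reduce the parallel group A4, A5
Step 3 - feedback reduction of A3, (A4+A5)
Step 4 - reduce the parallel group (A1*A2), [A3/(1+A3*(A4+A5))]
Step 3: feedback.

Answer: feedback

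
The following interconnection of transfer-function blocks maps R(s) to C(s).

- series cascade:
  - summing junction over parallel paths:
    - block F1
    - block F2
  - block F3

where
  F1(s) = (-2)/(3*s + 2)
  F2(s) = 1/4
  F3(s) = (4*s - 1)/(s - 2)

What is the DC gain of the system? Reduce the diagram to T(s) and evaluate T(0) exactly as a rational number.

Step 1. add F1, F2 (parallel): (3*s - 6)/(12*s + 8)
Step 2. series reduction of (F1+F2), F3: (12*s - 3)/(12*s + 8)
DC gain: substitute s = 0 into T(s) from step 2: T(0) = -3/8.

Hence the answer: -3/8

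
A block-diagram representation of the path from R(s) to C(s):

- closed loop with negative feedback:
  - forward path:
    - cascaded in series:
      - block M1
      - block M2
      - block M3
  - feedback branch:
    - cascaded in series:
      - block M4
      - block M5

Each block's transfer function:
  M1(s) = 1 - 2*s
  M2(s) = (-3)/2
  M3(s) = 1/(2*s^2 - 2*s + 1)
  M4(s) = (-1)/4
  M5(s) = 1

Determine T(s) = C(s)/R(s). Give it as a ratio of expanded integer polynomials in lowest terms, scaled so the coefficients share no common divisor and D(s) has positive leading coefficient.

Answer: (24*s - 12)/(16*s^2 - 22*s + 11)

Working:
Step 1 - series reduction of M1, M2, M3 = (6*s - 3)/(4*s^2 - 4*s + 2)
Step 2 - multiply M4, M5 (series) = (-1)/4
Step 3 - close the feedback loop around (M1*M2*M3), (M4*M5) - this is the overall T(s), already in the required normalized form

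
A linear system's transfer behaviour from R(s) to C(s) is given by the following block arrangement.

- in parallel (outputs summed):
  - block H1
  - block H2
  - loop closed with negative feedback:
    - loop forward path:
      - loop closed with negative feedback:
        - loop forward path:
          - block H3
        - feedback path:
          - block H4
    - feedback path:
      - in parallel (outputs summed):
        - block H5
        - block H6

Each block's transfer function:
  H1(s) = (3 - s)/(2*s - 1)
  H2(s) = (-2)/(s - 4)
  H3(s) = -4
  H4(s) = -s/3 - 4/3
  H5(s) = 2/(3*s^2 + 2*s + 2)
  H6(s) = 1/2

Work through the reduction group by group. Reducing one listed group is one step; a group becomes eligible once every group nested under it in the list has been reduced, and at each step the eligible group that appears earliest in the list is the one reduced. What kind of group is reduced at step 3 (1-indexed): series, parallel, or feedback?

The answer is feedback.

Reasoning:
Step 1. feedback reduction of H3, H4
Step 2. parallel reduction of H5, H6
Step 3. reduce the feedback loop with forward [H3/(1+H3*H4)] and return (H5+H6)
Step 4. sum the parallel branches H1, H2, [[H3/(1+H3*H4)]/(1+[H3/(1+H3*H4)]*(H5+H6))]
Step 3 collapses a feedback group.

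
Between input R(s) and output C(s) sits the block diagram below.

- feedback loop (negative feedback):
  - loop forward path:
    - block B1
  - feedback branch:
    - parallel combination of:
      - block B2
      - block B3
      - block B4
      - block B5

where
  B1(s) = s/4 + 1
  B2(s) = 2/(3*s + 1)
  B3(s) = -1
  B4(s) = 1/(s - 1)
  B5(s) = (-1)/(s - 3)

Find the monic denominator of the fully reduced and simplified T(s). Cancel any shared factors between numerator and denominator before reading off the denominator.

The answer is s^4 - 13*s^3/3 + 11*s^2/3 + 55*s/3 - 16/3.

Reasoning:
[1] sum the parallel branches B2, B3, B4, B5 gives (-3*s^3 + 13*s^2 - 19*s + 1)/(3*s^3 - 11*s^2 + 5*s + 3)
[2] apply the feedback formula to B1, (B2+B3+B4+B5) gives (-3*s^4 - s^3 + 39*s^2 - 23*s - 12)/(3*s^4 - 13*s^3 + 11*s^2 + 55*s - 16)
T(s) is the step-2 result (common factors already cancelled). Leading coefficient of the denominator: 3. Divide through by 3 for the monic polynomial.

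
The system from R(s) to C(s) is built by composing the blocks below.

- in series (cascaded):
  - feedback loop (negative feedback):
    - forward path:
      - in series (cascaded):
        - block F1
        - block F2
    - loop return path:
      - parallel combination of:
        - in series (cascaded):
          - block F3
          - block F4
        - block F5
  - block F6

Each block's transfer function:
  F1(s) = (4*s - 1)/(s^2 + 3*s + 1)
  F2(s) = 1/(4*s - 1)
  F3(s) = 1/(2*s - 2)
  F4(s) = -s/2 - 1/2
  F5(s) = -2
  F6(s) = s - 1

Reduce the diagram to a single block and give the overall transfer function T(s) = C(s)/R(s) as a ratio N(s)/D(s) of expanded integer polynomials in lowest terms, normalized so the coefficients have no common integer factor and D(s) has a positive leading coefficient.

1. multiply F1, F2 (series) -> 1/(s^2 + 3*s + 1)
2. multiply F3, F4 (series) -> (-s - 1)/(4*s - 4)
3. combine (F3*F4), F5 in parallel -> (7 - 9*s)/(4*s - 4)
4. close the feedback loop around (F1*F2), ((F3*F4)+F5) -> (4*s - 4)/(4*s^3 + 8*s^2 - 17*s + 3)
5. reduce the series chain [(F1*F2)/(1+(F1*F2)*((F3*F4)+F5))], F6 - this is the overall T(s), already in the required normalized form

Therefore the answer is (4*s^2 - 8*s + 4)/(4*s^3 + 8*s^2 - 17*s + 3).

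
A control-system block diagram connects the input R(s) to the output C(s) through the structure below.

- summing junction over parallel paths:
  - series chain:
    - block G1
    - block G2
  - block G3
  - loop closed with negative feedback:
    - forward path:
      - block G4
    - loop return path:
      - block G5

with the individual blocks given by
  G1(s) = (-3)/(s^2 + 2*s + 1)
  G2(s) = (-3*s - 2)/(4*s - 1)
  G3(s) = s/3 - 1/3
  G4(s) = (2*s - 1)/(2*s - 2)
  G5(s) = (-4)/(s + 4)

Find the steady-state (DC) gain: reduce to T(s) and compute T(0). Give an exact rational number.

Step 1 - cascade G1, G2 = (9*s + 6)/(4*s^3 + 7*s^2 + 2*s - 1)
Step 2 - close the feedback loop around G4, G5 = (2*s^2 + 7*s - 4)/(2*s^2 - 2*s - 4)
Step 3 - add (G1*G2), G3, [G4/(1+G4*G5)] (parallel) = (8*s^5 + 14*s^4 + 80*s^3 + 77*s^2 - 115*s - 64)/(24*s^4 - 6*s^3 - 72*s^2 - 30*s + 12)
Evaluating the step-3 result (the overall T(s)) at s = 0 gives T(0) = -64/12 = -16/3.

Therefore the answer is -16/3.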